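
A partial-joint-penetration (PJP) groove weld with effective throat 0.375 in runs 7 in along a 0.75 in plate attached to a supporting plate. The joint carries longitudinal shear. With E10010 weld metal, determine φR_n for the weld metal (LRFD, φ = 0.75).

φR_n ≈ 118 kips

E100XX → F_EXX = 100 ksi.
Effective throat (given) t_e = 0.375 in.
A_we = 0.375 × 7 = 2.625 in².
F_nw = 0.6 F_EXX = 60 ksi.
φR_n = 0.75 × 60 × 2.625 = 118.1 kips.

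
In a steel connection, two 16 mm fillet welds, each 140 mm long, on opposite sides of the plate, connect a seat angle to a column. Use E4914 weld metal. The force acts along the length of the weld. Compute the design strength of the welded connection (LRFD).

E49XX → F_EXX = 490 MPa.
Effective throat t_e = 0.707 × 16 = 11.31 mm.
Total length L = 280 mm; A_we = 11.31 × 280 = 3167 mm².
F_nw = 0.6 F_EXX = 0.6 × 490 = 294 MPa.
φR_n = 0.75 × 294 × 3167 × 10⁻³ = 698.4 kN.

φR_n ≈ 698 kN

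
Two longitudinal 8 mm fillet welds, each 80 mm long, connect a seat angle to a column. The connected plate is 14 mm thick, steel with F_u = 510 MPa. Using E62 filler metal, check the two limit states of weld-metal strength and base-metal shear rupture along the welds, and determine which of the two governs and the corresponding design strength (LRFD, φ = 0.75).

φR_n ≈ 252 kN (weld metal governs)

E62XX → F_EXX = 620 MPa.
t_e = 0.707 × 8 = 5.656 mm; L = 160 mm.
Weld metal: φR_n = 0.75 × 0.6 × 620 × 5.656 × 160 × 10⁻³ = 252.5 kN.
Base metal (shear rupture): φR_n = 0.75 × 0.6 × 510 × 14 × 160 × 10⁻³ = 514.1 kN.
Governing: weld metal.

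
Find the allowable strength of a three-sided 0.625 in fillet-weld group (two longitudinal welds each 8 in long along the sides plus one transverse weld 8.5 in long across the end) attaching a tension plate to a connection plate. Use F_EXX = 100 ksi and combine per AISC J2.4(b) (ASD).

R_n/Ω ≈ 349 kips

t_e = 0.707 × 0.625 = 0.4419 in.
R_nwl = 0.6 × 100 × 0.4419 × 16 = 424.2 kips (longitudinal, 2 welds).
R_nwt = 0.6 × 100 × 0.4419 × 8.5 = 225.4 kips (transverse, base value).
(i) R_nwl + R_nwt = 649.6 kips; (ii) 0.85 R_nwl + 1.5 R_nwt = 698.6 kips.
R_n = max = 698.6 kips [governs: (ii)]; R_n/Ω = 349.3 kips.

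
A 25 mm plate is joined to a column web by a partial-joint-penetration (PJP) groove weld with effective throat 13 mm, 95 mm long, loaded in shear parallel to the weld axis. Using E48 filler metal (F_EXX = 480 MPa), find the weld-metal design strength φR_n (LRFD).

φR_n ≈ 267 kN

Effective throat (given) t_e = 13 mm.
A_we = 13 × 95 = 1235 mm².
F_nw = 0.6 F_EXX = 288 MPa.
φR_n = 0.75 × 288 × 1235 × 10⁻³ = 266.8 kN.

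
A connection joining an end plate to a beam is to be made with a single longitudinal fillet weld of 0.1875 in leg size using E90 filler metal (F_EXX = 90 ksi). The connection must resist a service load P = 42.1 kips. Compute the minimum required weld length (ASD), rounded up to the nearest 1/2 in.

L = 12 in

Throat t_e = 0.707 × 0.1875 = 0.1326 in.
r_n/Ω = (0.6 × 90 × 0.1326) / 2.0 = 3.579 kip/in.
L_req = P / (r_n/Ω) = 42.1 / 3.579 = 11.76 in total.
Round up → use L = 12 in.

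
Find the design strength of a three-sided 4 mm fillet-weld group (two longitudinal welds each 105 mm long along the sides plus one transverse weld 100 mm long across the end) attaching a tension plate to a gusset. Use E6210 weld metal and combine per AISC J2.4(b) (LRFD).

E62XX → F_EXX = 620 MPa.
t_e = 0.707 × 4 = 2.828 mm.
R_nwl = 0.6 × 620 × 2.828 × 210 × 10⁻³ = 220.9 kN (longitudinal, 2 welds).
R_nwt = 0.6 × 620 × 2.828 × 100 × 10⁻³ = 105.2 kN (transverse, base value).
(i) R_nwl + R_nwt = 326.1 kN; (ii) 0.85 R_nwl + 1.5 R_nwt = 345.6 kN.
R_n = max = 345.6 kN [governs: (ii)]; φR_n = 259.2 kN.

φR_n ≈ 259 kN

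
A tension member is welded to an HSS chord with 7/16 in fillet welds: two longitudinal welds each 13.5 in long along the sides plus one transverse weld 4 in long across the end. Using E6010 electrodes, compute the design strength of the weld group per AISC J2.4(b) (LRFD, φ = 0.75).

E60XX → F_EXX = 60 ksi.
t_e = 0.707 × 0.4375 = 0.3093 in.
R_nwl = 0.6 × 60 × 0.3093 × 27 = 300.7 kip (longitudinal, 2 welds).
R_nwt = 0.6 × 60 × 0.3093 × 4 = 44.54 kip (transverse, base value).
(i) R_nwl + R_nwt = 345.2 kip; (ii) 0.85 R_nwl + 1.5 R_nwt = 322.4 kip.
R_n = max = 345.2 kip [governs: (i)]; φR_n = 258.9 kip.

φR_n ≈ 259 kip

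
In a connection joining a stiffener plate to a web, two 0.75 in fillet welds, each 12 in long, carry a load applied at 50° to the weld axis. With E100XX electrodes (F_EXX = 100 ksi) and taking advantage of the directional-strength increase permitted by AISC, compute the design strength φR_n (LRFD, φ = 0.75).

φR_n ≈ 765 kip

t_e = 0.707 × 0.75 = 0.5302 in; A_we = 0.5302 × 24 = 12.73 in².
Directional factor: 1.0 + 0.5 sin^1.5(50°) = 1.335.
F_nw = 0.6 × 100 × 1.335 = 80.11 ksi.
φR_n = 0.75 × 80.11 × 12.73 = 764.6 kip.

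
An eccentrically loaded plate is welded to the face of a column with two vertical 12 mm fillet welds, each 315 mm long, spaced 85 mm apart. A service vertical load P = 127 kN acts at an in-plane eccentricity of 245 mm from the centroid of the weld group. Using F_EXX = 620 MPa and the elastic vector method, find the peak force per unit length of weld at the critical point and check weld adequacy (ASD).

Total weld length L_w = 630 mm. Treat welds as unit-width lines.
Polar moment about centroid: J = 2[d³/12 + d(b/2)²] = 2[315³/12 + 315×42.5²] = 6347000 mm³.
Direct shear f_v = P/L_w = 127×10³ / 630 = 201.6 N/mm (vertical).
Torsion M = P·e = 127×10³ × 245 = 31115000 N·mm.
Critical point at (x, y) = (42.5, 157.5) from centroid. f_tx = M·y/J = 772.1 N/mm; f_ty = M·x/J = 208.3 N/mm.
Resultant f_max = √[f_tx² + (f_v + f_ty)²] = √[772.1² + (201.6 + 208.3)²] = 874.2 N/mm.
Capacity per unit length: r_n/Ω = (1/2.0) × 0.6 × 620 × (0.707 × 12) = 1578 N/mm.
874.2 ≤ 1578 → adequate.

f_max ≈ 874 N/mm; adequate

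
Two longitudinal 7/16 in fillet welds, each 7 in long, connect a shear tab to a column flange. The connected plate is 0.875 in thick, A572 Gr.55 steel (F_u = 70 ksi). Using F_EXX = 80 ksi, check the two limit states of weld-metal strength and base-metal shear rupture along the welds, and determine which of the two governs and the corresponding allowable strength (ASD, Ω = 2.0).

t_e = 0.707 × 0.4375 = 0.3093 in; L = 14 in.
Weld metal: R_n/Ω = (1/2.0) × 0.6 × 80 × 0.3093 × 14 = 103.9 kips.
Base metal (shear rupture): R_n/Ω = (1/2.0) × 0.6 × 70 × 0.875 × 14 = 257.2 kips.
Governing: weld metal.

R_n/Ω ≈ 104 kips (weld metal governs)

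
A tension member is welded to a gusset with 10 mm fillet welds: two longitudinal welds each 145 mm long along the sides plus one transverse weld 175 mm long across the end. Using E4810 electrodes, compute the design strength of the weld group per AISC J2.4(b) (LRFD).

E48XX → F_EXX = 480 MPa.
t_e = 0.707 × 10 = 7.07 mm.
R_nwl = 0.6 × 480 × 7.07 × 290 × 10⁻³ = 590.5 kN (longitudinal, 2 welds).
R_nwt = 0.6 × 480 × 7.07 × 175 × 10⁻³ = 356.3 kN (transverse, base value).
(i) R_nwl + R_nwt = 946.8 kN; (ii) 0.85 R_nwl + 1.5 R_nwt = 1036 kN.
R_n = max = 1036 kN [governs: (ii)]; φR_n = 777.3 kN.

φR_n ≈ 777 kN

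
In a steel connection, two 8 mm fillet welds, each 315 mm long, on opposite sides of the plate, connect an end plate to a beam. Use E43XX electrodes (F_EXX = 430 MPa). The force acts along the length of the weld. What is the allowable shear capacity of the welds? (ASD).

Effective throat t_e = 0.707 × 8 = 5.656 mm.
Total length L = 630 mm; A_we = 5.656 × 630 = 3563 mm².
F_nw = 0.6 F_EXX = 0.6 × 430 = 258 MPa.
R_n = 258 × 3563 × 10⁻³ = 919.3 kN; R_n/Ω = 919.3/2.0 = 459.7 kN.

R_n/Ω ≈ 460 kN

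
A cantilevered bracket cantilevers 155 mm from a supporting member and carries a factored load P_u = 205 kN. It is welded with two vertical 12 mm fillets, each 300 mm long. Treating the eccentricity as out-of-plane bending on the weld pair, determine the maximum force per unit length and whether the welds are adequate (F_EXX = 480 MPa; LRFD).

L_w = 2 × 300 = 600 mm; section modulus (unit throat) S = 2 × L²/6 = 30000 mm².
Direct shear f_v = P/L_w = 205×10³/600 = 341.7 N/mm.
Moment M = P × e = 205×10³ × 155 = 31775000 N·mm; bending f_b = M/S = 1059 N/mm.
f_max = √(f_v² + f_b²) = √(341.7² + 1059²) = 1113 N/mm.
φr_n = 0.75 × 0.6 × 480 × (0.707 × 12) = 1833 N/mm → adequate.

f_max ≈ 1110 N/mm; adequate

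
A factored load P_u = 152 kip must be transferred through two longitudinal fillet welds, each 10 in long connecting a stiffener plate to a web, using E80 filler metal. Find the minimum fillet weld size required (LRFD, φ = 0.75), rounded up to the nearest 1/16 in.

w = 5/16 in

E80XX → F_EXX = 80 ksi.
Total weld length L = 20 in.
Required throat t_e = P_u / (φ × 0.6 F_EXX × L) = 152 / (0.75 × 0.6 × 80 × 20) = 0.2111 in.
Required leg w = t_e / 0.707 = 0.2986 in → use 5/16 in.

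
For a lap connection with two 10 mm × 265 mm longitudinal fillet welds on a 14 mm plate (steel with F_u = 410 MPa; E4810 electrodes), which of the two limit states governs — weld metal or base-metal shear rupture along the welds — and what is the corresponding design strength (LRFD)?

φR_n ≈ 809 kN (weld metal governs)

E48XX → F_EXX = 480 MPa.
t_e = 0.707 × 10 = 7.07 mm; L = 530 mm.
Weld metal: φR_n = 0.75 × 0.6 × 480 × 7.07 × 530 × 10⁻³ = 809.4 kN.
Base metal (shear rupture): φR_n = 0.75 × 0.6 × 410 × 14 × 530 × 10⁻³ = 1369 kN.
Governing: weld metal.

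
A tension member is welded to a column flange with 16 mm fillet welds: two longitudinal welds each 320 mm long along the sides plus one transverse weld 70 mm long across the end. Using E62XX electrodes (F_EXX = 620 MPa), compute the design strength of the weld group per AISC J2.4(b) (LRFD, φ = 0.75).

t_e = 0.707 × 16 = 11.31 mm.
R_nwl = 0.6 × 620 × 11.31 × 640 × 10⁻³ = 2693 kN (longitudinal, 2 welds).
R_nwt = 0.6 × 620 × 11.31 × 70 × 10⁻³ = 294.6 kN (transverse, base value).
(i) R_nwl + R_nwt = 2988 kN; (ii) 0.85 R_nwl + 1.5 R_nwt = 2731 kN.
R_n = max = 2988 kN [governs: (i)]; φR_n = 2241 kN.

φR_n ≈ 2240 kN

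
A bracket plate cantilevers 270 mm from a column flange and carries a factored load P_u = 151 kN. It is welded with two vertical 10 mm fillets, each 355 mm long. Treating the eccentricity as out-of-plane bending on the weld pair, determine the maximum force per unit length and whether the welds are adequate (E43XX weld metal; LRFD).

f_max ≈ 994 N/mm; adequate

E43XX → F_EXX = 430 MPa.
L_w = 2 × 355 = 710 mm; section modulus (unit throat) S = 2 × L²/6 = 42010 mm².
Direct shear f_v = P/L_w = 151×10³/710 = 212.7 N/mm.
Moment M = P × e = 151×10³ × 270 = 40770000 N·mm; bending f_b = M/S = 970.5 N/mm.
f_max = √(f_v² + f_b²) = √(212.7² + 970.5²) = 993.6 N/mm.
φr_n = 0.75 × 0.6 × 430 × (0.707 × 10) = 1368 N/mm → adequate.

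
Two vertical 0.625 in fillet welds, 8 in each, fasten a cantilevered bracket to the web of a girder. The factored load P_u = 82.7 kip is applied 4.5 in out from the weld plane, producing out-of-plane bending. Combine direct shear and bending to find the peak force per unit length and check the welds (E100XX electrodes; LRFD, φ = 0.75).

E100XX → F_EXX = 100 ksi.
L_w = 2 × 8 = 16 in; section modulus (unit throat) S = 2 × L²/6 = 21.33 in².
Direct shear f_v = P/L_w = 82.7/16 = 5.169 kip/in.
Moment M = P × e = 82.7 × 4.5 = 372.15 kip·in; bending f_b = M/S = 17.44 kip/in.
f_max = √(f_v² + f_b²) = √(5.169² + 17.44²) = 18.19 kip/in.
φr_n = 0.75 × 0.6 × 100 × (0.707 × 0.625) = 19.88 kip/in → adequate.

f_max ≈ 18.2 kip/in; adequate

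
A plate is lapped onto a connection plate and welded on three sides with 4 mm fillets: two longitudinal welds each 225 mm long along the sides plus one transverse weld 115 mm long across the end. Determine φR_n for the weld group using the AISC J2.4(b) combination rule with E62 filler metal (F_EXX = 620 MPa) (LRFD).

t_e = 0.707 × 4 = 2.828 mm.
R_nwl = 0.6 × 620 × 2.828 × 450 × 10⁻³ = 473.4 kN (longitudinal, 2 welds).
R_nwt = 0.6 × 620 × 2.828 × 115 × 10⁻³ = 121 kN (transverse, base value).
(i) R_nwl + R_nwt = 594.4 kN; (ii) 0.85 R_nwl + 1.5 R_nwt = 583.9 kN.
R_n = max = 594.4 kN [governs: (i)]; φR_n = 445.8 kN.

φR_n ≈ 446 kN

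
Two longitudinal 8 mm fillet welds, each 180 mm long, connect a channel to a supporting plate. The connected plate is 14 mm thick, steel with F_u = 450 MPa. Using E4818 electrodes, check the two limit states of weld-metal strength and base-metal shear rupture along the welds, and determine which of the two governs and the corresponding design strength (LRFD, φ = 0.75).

φR_n ≈ 440 kN (weld metal governs)

E48XX → F_EXX = 480 MPa.
t_e = 0.707 × 8 = 5.656 mm; L = 360 mm.
Weld metal: φR_n = 0.75 × 0.6 × 480 × 5.656 × 360 × 10⁻³ = 439.8 kN.
Base metal (shear rupture): φR_n = 0.75 × 0.6 × 450 × 14 × 360 × 10⁻³ = 1021 kN.
Governing: weld metal.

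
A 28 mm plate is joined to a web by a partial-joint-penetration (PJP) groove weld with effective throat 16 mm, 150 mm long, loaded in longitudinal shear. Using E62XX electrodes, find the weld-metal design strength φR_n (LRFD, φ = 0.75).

E62XX → F_EXX = 620 MPa.
Effective throat (given) t_e = 16 mm.
A_we = 16 × 150 = 2400 mm².
F_nw = 0.6 F_EXX = 372 MPa.
φR_n = 0.75 × 372 × 2400 × 10⁻³ = 669.6 kN.

φR_n ≈ 670 kN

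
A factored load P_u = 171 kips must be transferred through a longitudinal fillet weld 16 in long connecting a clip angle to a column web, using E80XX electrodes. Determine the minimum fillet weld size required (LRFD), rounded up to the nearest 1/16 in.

w = 7/16 in

E80XX → F_EXX = 80 ksi.
Total weld length L = 16 in.
Required throat t_e = P_u / (φ × 0.6 F_EXX × L) = 171 / (0.75 × 0.6 × 80 × 16) = 0.2969 in.
Required leg w = t_e / 0.707 = 0.4199 in → use 7/16 in.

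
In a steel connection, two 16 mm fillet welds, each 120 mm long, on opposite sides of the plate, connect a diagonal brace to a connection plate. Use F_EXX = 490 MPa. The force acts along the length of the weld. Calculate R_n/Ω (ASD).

R_n/Ω ≈ 399 kN

Effective throat t_e = 0.707 × 16 = 11.31 mm.
Total length L = 240 mm; A_we = 11.31 × 240 = 2715 mm².
F_nw = 0.6 F_EXX = 0.6 × 490 = 294 MPa.
R_n = 294 × 2715 × 10⁻³ = 798.2 kN; R_n/Ω = 798.2/2.0 = 399.1 kN.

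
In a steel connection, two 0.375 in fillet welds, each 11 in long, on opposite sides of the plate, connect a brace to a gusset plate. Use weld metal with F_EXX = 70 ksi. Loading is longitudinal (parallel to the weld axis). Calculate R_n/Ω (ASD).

R_n/Ω ≈ 122 kip

Effective throat t_e = 0.707 × 0.375 = 0.2651 in.
Total length L = 22 in; A_we = 0.2651 × 22 = 5.833 in².
F_nw = 0.6 F_EXX = 0.6 × 70 = 42 ksi.
R_n = 42 × 5.833 = 245 kip; R_n/Ω = 245/2.0 = 122.5 kip.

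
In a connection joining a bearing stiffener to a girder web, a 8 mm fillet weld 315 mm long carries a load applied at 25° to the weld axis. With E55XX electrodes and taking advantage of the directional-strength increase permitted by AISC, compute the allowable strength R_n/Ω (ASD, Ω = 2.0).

E55XX → F_EXX = 550 MPa.
t_e = 0.707 × 8 = 5.656 mm; A_we = 5.656 × 315 = 1782 mm².
Directional factor: 1.0 + 0.5 sin^1.5(25°) = 1.137.
F_nw = 0.6 × 550 × 1.137 = 375.3 MPa.
R_n/Ω = (375.3 × 1782) / 2.0 × 10⁻³ = 334.4 kN.

R_n/Ω ≈ 334 kN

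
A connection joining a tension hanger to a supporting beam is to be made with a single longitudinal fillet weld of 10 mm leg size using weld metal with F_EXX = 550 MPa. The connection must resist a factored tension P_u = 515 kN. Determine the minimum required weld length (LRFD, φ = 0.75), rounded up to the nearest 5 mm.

Throat t_e = 0.707 × 10 = 7.07 mm.
φr_n = 0.75 × 0.6 × 550 × 7.07 × 10⁻³ = 1.75 kN/mm.
L_req = P_u / φr_n = 515 / 1.75 = 294.3 mm total.
Round up → use L = 295 mm.

L = 295 mm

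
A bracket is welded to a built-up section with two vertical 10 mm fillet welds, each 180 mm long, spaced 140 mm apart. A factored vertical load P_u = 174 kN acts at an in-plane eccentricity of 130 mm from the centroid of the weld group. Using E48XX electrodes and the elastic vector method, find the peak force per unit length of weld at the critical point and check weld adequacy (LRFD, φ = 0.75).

E48XX → F_EXX = 480 MPa.
Total weld length L_w = 360 mm. Treat welds as unit-width lines.
Polar moment about centroid: J = 2[d³/12 + d(b/2)²] = 2[180³/12 + 180×70²] = 2736000 mm³.
Direct shear f_v = P/L_w = 174×10³ / 360 = 483.3 N/mm (vertical).
Torsion M = P·e = 174×10³ × 130 = 22620000 N·mm.
Critical point at (x, y) = (70, 90) from centroid. f_tx = M·y/J = 744.1 N/mm; f_ty = M·x/J = 578.7 N/mm.
Resultant f_max = √[f_tx² + (f_v + f_ty)²] = √[744.1² + (483.3 + 578.7)²] = 1297 N/mm.
Capacity per unit length: φr_n = 0.75 × 0.6 × 480 × (0.707 × 10) = 1527 N/mm.
1297 ≤ 1527 → adequate.

f_max ≈ 1300 N/mm; adequate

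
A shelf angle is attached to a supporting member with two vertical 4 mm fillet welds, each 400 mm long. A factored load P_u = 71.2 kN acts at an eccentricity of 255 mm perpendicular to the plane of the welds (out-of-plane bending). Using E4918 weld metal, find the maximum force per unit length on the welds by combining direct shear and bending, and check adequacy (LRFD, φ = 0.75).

E49XX → F_EXX = 490 MPa.
L_w = 2 × 400 = 800 mm; section modulus (unit throat) S = 2 × L²/6 = 53330 mm².
Direct shear f_v = P/L_w = 71.2×10³/800 = 89 N/mm.
Moment M = P × e = 71.2×10³ × 255 = 18156000 N·mm; bending f_b = M/S = 340.4 N/mm.
f_max = √(f_v² + f_b²) = √(89² + 340.4²) = 351.9 N/mm.
φr_n = 0.75 × 0.6 × 490 × (0.707 × 4) = 623.6 N/mm → adequate.

f_max ≈ 352 N/mm; adequate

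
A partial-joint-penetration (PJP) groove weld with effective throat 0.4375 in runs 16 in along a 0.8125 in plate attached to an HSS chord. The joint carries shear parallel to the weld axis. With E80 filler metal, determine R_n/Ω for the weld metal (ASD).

R_n/Ω ≈ 168 kip

E80XX → F_EXX = 80 ksi.
Effective throat (given) t_e = 0.4375 in.
A_we = 0.4375 × 16 = 7 in².
F_nw = 0.6 F_EXX = 48 ksi.
R_n/Ω = (48 × 7) / 2.0 = 168 kip.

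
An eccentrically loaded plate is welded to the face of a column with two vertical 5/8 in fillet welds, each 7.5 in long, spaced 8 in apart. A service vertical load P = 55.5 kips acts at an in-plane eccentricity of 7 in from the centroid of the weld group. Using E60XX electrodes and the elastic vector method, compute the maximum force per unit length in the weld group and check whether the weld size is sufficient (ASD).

f_max ≈ 9.89 kip/in; NOT adequate

E60XX → F_EXX = 60 ksi.
Total weld length L_w = 15 in. Treat welds as unit-width lines.
Polar moment about centroid: J = 2[d³/12 + d(b/2)²] = 2[7.5³/12 + 7.5×4²] = 310.3 in³.
Direct shear f_v = P/L_w = 55.5 / 15 = 3.7 kip/in (vertical).
Torsion M = P·e = 55.5 × 7 = 388.5 kip·in.
Critical point at (x, y) = (4, 3.75) from centroid. f_tx = M·y/J = 4.695 kip/in; f_ty = M·x/J = 5.008 kip/in.
Resultant f_max = √[f_tx² + (f_v + f_ty)²] = √[4.695² + (3.7 + 5.008)²] = 9.893 kip/in.
Capacity per unit length: r_n/Ω = (1/2.0) × 0.6 × 60 × (0.707 × 0.625) = 7.954 kip/in.
9.893 > 7.954 → NOT adequate.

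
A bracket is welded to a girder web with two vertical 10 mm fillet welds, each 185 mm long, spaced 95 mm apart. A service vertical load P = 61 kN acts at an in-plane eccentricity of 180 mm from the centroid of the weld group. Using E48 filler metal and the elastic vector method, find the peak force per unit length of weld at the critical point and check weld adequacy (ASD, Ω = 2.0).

f_max ≈ 695 N/mm; adequate

E48XX → F_EXX = 480 MPa.
Total weld length L_w = 370 mm. Treat welds as unit-width lines.
Polar moment about centroid: J = 2[d³/12 + d(b/2)²] = 2[185³/12 + 185×47.5²] = 1890000 mm³.
Direct shear f_v = P/L_w = 61×10³ / 370 = 164.9 N/mm (vertical).
Torsion M = P·e = 61×10³ × 180 = 10980000 N·mm.
Critical point at (x, y) = (47.5, 92.5) from centroid. f_tx = M·y/J = 537.4 N/mm; f_ty = M·x/J = 275.9 N/mm.
Resultant f_max = √[f_tx² + (f_v + f_ty)²] = √[537.4² + (164.9 + 275.9)²] = 695 N/mm.
Capacity per unit length: r_n/Ω = (1/2.0) × 0.6 × 480 × (0.707 × 10) = 1018 N/mm.
695 ≤ 1018 → adequate.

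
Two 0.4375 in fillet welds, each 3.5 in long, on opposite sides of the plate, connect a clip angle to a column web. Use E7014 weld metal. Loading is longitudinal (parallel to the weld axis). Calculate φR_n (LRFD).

φR_n ≈ 68.2 kip

E70XX → F_EXX = 70 ksi.
Effective throat t_e = 0.707 × 0.4375 = 0.3093 in.
Total length L = 7 in; A_we = 0.3093 × 7 = 2.165 in².
F_nw = 0.6 F_EXX = 0.6 × 70 = 42 ksi.
φR_n = 0.75 × 42 × 2.165 = 68.2 kip.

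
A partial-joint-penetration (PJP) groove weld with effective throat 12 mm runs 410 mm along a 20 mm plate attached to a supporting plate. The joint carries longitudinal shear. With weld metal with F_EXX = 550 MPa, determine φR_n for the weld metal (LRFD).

φR_n ≈ 1220 kN

Effective throat (given) t_e = 12 mm.
A_we = 12 × 410 = 4920 mm².
F_nw = 0.6 F_EXX = 330 MPa.
φR_n = 0.75 × 330 × 4920 × 10⁻³ = 1218 kN.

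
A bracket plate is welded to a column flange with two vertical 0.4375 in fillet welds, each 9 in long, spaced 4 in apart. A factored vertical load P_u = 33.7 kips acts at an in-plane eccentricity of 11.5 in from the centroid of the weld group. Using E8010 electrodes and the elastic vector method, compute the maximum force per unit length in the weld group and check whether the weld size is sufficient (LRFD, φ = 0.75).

E80XX → F_EXX = 80 ksi.
Total weld length L_w = 18 in. Treat welds as unit-width lines.
Polar moment about centroid: J = 2[d³/12 + d(b/2)²] = 2[9³/12 + 9×2²] = 193.5 in³.
Direct shear f_v = P/L_w = 33.7 / 18 = 1.872 kip/in (vertical).
Torsion M = P·e = 33.7 × 11.5 = 387.55 kip·in.
Critical point at (x, y) = (2, 4.5) from centroid. f_tx = M·y/J = 9.013 kip/in; f_ty = M·x/J = 4.006 kip/in.
Resultant f_max = √[f_tx² + (f_v + f_ty)²] = √[9.013² + (1.872 + 4.006)²] = 10.76 kip/in.
Capacity per unit length: φr_n = 0.75 × 0.6 × 80 × (0.707 × 0.4375) = 11.14 kip/in.
10.76 ≤ 11.14 → adequate.

f_max ≈ 10.8 kip/in; adequate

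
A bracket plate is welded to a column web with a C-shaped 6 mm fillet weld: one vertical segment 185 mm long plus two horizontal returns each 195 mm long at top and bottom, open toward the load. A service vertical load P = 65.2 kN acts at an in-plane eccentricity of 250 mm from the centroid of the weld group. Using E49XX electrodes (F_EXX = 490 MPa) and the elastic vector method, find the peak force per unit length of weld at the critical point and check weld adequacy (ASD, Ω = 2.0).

f_max ≈ 507 N/mm; adequate

Total weld length L_w = 575 mm. Treat welds as unit-width lines.
Centroid: x̄ = 2×195×97.5 / 575 = 66.13 mm from the vertical weld.
Polar moment about centroid: J = I_x + I_y = [185³/12 + 2×195×92.5²] + [185×66.13² + 2(195³/12 + 195×31.37²)] = 6293000 mm³.
Direct shear f_v = P/L_w = 65.2×10³ / 575 = 113.4 N/mm (vertical).
Torsion M = P·e = 65.2×10³ × 250 = 16300000 N·mm.
Critical point at (x, y) = (128.9, 92.5) from centroid. f_tx = M·y/J = 239.6 N/mm; f_ty = M·x/J = 333.8 N/mm.
Resultant f_max = √[f_tx² + (f_v + f_ty)²] = √[239.6² + (113.4 + 333.8)²] = 507.3 N/mm.
Capacity per unit length: r_n/Ω = (1/2.0) × 0.6 × 490 × (0.707 × 6) = 623.6 N/mm.
507.3 ≤ 623.6 → adequate.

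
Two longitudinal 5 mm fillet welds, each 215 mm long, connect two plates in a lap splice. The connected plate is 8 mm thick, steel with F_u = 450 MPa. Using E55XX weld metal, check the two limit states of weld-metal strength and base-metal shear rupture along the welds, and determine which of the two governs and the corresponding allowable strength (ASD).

E55XX → F_EXX = 550 MPa.
t_e = 0.707 × 5 = 3.535 mm; L = 430 mm.
Weld metal: R_n/Ω = (1/2.0) × 0.6 × 550 × 3.535 × 430 × 10⁻³ = 250.8 kN.
Base metal (shear rupture): R_n/Ω = (1/2.0) × 0.6 × 450 × 8 × 430 × 10⁻³ = 464.4 kN.
Governing: weld metal.

R_n/Ω ≈ 251 kN (weld metal governs)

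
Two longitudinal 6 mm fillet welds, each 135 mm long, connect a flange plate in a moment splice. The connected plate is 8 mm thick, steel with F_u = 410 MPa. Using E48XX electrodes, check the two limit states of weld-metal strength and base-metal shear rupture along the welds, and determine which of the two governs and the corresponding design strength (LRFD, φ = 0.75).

E48XX → F_EXX = 480 MPa.
t_e = 0.707 × 6 = 4.242 mm; L = 270 mm.
Weld metal: φR_n = 0.75 × 0.6 × 480 × 4.242 × 270 × 10⁻³ = 247.4 kN.
Base metal (shear rupture): φR_n = 0.75 × 0.6 × 410 × 8 × 270 × 10⁻³ = 398.5 kN.
Governing: weld metal.

φR_n ≈ 247 kN (weld metal governs)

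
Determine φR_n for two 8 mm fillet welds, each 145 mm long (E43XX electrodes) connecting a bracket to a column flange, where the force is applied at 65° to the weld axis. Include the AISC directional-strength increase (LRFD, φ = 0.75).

φR_n ≈ 454 kN

E43XX → F_EXX = 430 MPa.
t_e = 0.707 × 8 = 5.656 mm; A_we = 5.656 × 290 = 1640 mm².
Directional factor: 1.0 + 0.5 sin^1.5(65°) = 1.431.
F_nw = 0.6 × 430 × 1.431 = 369.3 MPa.
φR_n = 0.75 × 369.3 × 1640 × 10⁻³ = 454.3 kN.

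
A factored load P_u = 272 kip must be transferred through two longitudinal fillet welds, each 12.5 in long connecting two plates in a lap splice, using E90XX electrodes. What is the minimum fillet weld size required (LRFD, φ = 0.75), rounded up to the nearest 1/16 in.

E90XX → F_EXX = 90 ksi.
Total weld length L = 25 in.
Required throat t_e = P_u / (φ × 0.6 F_EXX × L) = 272 / (0.75 × 0.6 × 90 × 25) = 0.2686 in.
Required leg w = t_e / 0.707 = 0.38 in → use 7/16 in.

w = 7/16 in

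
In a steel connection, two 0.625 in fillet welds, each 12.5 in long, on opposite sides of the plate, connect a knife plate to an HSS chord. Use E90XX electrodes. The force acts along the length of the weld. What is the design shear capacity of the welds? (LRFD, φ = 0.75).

E90XX → F_EXX = 90 ksi.
Effective throat t_e = 0.707 × 0.625 = 0.4419 in.
Total length L = 25 in; A_we = 0.4419 × 25 = 11.05 in².
F_nw = 0.6 F_EXX = 0.6 × 90 = 54 ksi.
φR_n = 0.75 × 54 × 11.05 = 447.4 kips.

φR_n ≈ 447 kips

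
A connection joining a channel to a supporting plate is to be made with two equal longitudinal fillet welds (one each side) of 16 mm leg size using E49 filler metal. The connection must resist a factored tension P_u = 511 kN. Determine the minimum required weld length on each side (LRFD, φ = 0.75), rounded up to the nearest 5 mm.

L = 105 mm on each side

E49XX → F_EXX = 490 MPa.
Throat t_e = 0.707 × 16 = 11.31 mm.
φr_n = 0.75 × 0.6 × 490 × 11.31 × 10⁻³ = 2.494 kN/mm.
L_req = P_u / φr_n = 511 / 2.494 = 204.9 mm total.
Per side: 204.9 / 2 = 102.4 mm.
Round up → use L = 105 mm on each side.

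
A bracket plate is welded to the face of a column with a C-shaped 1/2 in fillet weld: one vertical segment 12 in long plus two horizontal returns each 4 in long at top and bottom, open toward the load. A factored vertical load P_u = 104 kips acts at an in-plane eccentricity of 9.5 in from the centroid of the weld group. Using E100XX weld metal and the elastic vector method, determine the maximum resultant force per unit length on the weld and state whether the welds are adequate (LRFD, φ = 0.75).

E100XX → F_EXX = 100 ksi.
Total weld length L_w = 20 in. Treat welds as unit-width lines.
Centroid: x̄ = 2×4×2 / 20 = 0.8 in from the vertical weld.
Polar moment about centroid: J = I_x + I_y = [12³/12 + 2×4×6²] + [12×0.8² + 2(4³/12 + 4×1.2²)] = 461.9 in³.
Direct shear f_v = P/L_w = 104 / 20 = 5.2 kip/in (vertical).
Torsion M = P·e = 104 × 9.5 = 988 kip·in.
Critical point at (x, y) = (3.2, 6) from centroid. f_tx = M·y/J = 12.83 kip/in; f_ty = M·x/J = 6.845 kip/in.
Resultant f_max = √[f_tx² + (f_v + f_ty)²] = √[12.83² + (5.2 + 6.845)²] = 17.6 kip/in.
Capacity per unit length: φr_n = 0.75 × 0.6 × 100 × (0.707 × 0.5) = 15.91 kip/in.
17.6 > 15.91 → NOT adequate.

f_max ≈ 17.6 kip/in; NOT adequate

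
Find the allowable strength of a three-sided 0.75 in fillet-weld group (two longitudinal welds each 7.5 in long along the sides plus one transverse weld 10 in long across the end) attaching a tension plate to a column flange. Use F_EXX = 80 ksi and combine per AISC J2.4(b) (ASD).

t_e = 0.707 × 0.75 = 0.5302 in.
R_nwl = 0.6 × 80 × 0.5302 × 15 = 381.8 kip (longitudinal, 2 welds).
R_nwt = 0.6 × 80 × 0.5302 × 10 = 254.5 kip (transverse, base value).
(i) R_nwl + R_nwt = 636.3 kip; (ii) 0.85 R_nwl + 1.5 R_nwt = 706.3 kip.
R_n = max = 706.3 kip [governs: (ii)]; R_n/Ω = 353.1 kip.

R_n/Ω ≈ 353 kip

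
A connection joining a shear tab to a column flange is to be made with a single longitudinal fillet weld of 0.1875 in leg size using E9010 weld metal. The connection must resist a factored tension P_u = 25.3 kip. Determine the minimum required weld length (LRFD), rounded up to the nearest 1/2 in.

E90XX → F_EXX = 90 ksi.
Throat t_e = 0.707 × 0.1875 = 0.1326 in.
φr_n = 0.75 × 0.6 × 90 × 0.1326 = 5.369 kip/in.
L_req = P_u / φr_n = 25.3 / 5.369 = 4.712 in total.
Round up → use L = 5 in.

L = 5 in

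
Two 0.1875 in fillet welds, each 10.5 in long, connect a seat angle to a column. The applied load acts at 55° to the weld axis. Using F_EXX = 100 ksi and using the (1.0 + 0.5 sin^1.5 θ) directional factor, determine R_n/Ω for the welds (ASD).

R_n/Ω ≈ 114 kips

t_e = 0.707 × 0.1875 = 0.1326 in; A_we = 0.1326 × 21 = 2.784 in².
Directional factor: 1.0 + 0.5 sin^1.5(55°) = 1.371.
F_nw = 0.6 × 100 × 1.371 = 82.24 ksi.
R_n/Ω = (82.24 × 2.784) / 2.0 = 114.5 kips.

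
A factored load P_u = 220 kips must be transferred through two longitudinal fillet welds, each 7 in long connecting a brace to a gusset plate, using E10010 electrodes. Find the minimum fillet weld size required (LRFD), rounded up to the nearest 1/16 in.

w = 1/2 in

E100XX → F_EXX = 100 ksi.
Total weld length L = 14 in.
Required throat t_e = P_u / (φ × 0.6 F_EXX × L) = 220 / (0.75 × 0.6 × 100 × 14) = 0.3492 in.
Required leg w = t_e / 0.707 = 0.4939 in → use 1/2 in.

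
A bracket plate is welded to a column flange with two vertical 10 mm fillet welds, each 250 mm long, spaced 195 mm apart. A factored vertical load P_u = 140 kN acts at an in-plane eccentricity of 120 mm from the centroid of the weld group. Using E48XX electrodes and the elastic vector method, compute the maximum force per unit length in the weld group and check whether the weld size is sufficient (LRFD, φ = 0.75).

E48XX → F_EXX = 480 MPa.
Total weld length L_w = 500 mm. Treat welds as unit-width lines.
Polar moment about centroid: J = 2[d³/12 + d(b/2)²] = 2[250³/12 + 250×97.5²] = 7357000 mm³.
Direct shear f_v = P/L_w = 140×10³ / 500 = 280 N/mm (vertical).
Torsion M = P·e = 140×10³ × 120 = 16800000 N·mm.
Critical point at (x, y) = (97.5, 125) from centroid. f_tx = M·y/J = 285.4 N/mm; f_ty = M·x/J = 222.6 N/mm.
Resultant f_max = √[f_tx² + (f_v + f_ty)²] = √[285.4² + (280 + 222.6)²] = 578 N/mm.
Capacity per unit length: φr_n = 0.75 × 0.6 × 480 × (0.707 × 10) = 1527 N/mm.
578 ≤ 1527 → adequate.

f_max ≈ 578 N/mm; adequate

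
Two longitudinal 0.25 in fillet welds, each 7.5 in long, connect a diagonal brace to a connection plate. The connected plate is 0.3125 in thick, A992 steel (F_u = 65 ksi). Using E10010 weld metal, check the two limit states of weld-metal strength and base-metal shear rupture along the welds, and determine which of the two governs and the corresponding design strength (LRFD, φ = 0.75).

φR_n ≈ 119 kip (weld metal governs)

E100XX → F_EXX = 100 ksi.
t_e = 0.707 × 0.25 = 0.1767 in; L = 15 in.
Weld metal: φR_n = 0.75 × 0.6 × 100 × 0.1767 × 15 = 119.3 kip.
Base metal (shear rupture): φR_n = 0.75 × 0.6 × 65 × 0.3125 × 15 = 137.1 kip.
Governing: weld metal.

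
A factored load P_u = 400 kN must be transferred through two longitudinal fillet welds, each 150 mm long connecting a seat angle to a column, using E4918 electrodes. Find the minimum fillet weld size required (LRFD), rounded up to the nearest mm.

w = 9 mm

E49XX → F_EXX = 490 MPa.
Total weld length L = 300 mm.
Required throat t_e = P_u / (φ × 0.6 F_EXX × L) = 400 / (0.75 × 0.6 × 490 × 300 × 10⁻³) = 6.047 mm.
Required leg w = t_e / 0.707 = 8.553 mm → use 9 mm.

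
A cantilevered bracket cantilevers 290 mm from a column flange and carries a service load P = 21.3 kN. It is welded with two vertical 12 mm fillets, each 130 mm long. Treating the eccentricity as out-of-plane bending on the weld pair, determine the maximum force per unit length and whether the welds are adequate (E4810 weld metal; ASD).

f_max ≈ 1100 N/mm; adequate

E48XX → F_EXX = 480 MPa.
L_w = 2 × 130 = 260 mm; section modulus (unit throat) S = 2 × L²/6 = 5633 mm².
Direct shear f_v = P/L_w = 21.3×10³/260 = 81.92 N/mm.
Moment M = P × e = 21.3×10³ × 290 = 6177000 N·mm; bending f_b = M/S = 1097 N/mm.
f_max = √(f_v² + f_b²) = √(81.92² + 1097²) = 1100 N/mm.
r_n/Ω = (1/2.0) × 0.6 × 480 × (0.707 × 12) = 1222 N/mm → adequate.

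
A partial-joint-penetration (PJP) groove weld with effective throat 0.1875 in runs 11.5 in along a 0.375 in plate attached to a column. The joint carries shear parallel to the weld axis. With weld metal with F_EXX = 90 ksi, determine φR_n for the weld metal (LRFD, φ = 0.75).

φR_n ≈ 87.3 kip

Effective throat (given) t_e = 0.1875 in.
A_we = 0.1875 × 11.5 = 2.156 in².
F_nw = 0.6 F_EXX = 54 ksi.
φR_n = 0.75 × 54 × 2.156 = 87.33 kip.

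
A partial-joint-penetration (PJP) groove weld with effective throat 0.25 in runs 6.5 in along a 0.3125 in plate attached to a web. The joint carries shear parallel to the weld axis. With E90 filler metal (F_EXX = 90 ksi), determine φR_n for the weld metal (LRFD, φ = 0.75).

φR_n ≈ 65.8 kips

Effective throat (given) t_e = 0.25 in.
A_we = 0.25 × 6.5 = 1.625 in².
F_nw = 0.6 F_EXX = 54 ksi.
φR_n = 0.75 × 54 × 1.625 = 65.81 kips.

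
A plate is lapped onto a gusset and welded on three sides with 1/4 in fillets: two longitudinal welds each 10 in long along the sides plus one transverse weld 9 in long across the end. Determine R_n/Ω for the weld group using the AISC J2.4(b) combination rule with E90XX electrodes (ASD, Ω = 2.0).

R_n/Ω ≈ 146 kip

E90XX → F_EXX = 90 ksi.
t_e = 0.707 × 0.25 = 0.1767 in.
R_nwl = 0.6 × 90 × 0.1767 × 20 = 190.9 kip (longitudinal, 2 welds).
R_nwt = 0.6 × 90 × 0.1767 × 9 = 85.9 kip (transverse, base value).
(i) R_nwl + R_nwt = 276.8 kip; (ii) 0.85 R_nwl + 1.5 R_nwt = 291.1 kip.
R_n = max = 291.1 kip [governs: (ii)]; R_n/Ω = 145.6 kip.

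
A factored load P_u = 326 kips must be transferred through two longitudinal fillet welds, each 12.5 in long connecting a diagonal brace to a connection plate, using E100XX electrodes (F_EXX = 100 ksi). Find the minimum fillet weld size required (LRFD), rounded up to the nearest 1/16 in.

Total weld length L = 25 in.
Required throat t_e = P_u / (φ × 0.6 F_EXX × L) = 326 / (0.75 × 0.6 × 100 × 25) = 0.2898 in.
Required leg w = t_e / 0.707 = 0.4099 in → use 7/16 in.

w = 7/16 in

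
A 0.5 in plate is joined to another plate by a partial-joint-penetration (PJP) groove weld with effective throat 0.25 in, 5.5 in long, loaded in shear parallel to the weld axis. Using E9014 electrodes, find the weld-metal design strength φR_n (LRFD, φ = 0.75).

φR_n ≈ 55.7 kips

E90XX → F_EXX = 90 ksi.
Effective throat (given) t_e = 0.25 in.
A_we = 0.25 × 5.5 = 1.375 in².
F_nw = 0.6 F_EXX = 54 ksi.
φR_n = 0.75 × 54 × 1.375 = 55.69 kips.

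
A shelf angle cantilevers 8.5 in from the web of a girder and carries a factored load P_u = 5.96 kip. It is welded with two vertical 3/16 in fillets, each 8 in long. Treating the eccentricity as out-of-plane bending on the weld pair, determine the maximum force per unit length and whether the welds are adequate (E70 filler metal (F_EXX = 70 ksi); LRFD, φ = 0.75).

L_w = 2 × 8 = 16 in; section modulus (unit throat) S = 2 × L²/6 = 21.33 in².
Direct shear f_v = P/L_w = 5.96/16 = 0.3725 kip/in.
Moment M = P × e = 5.96 × 8.5 = 50.66 kip·in; bending f_b = M/S = 2.375 kip/in.
f_max = √(f_v² + f_b²) = √(0.3725² + 2.375²) = 2.404 kip/in.
φr_n = 0.75 × 0.6 × 70 × (0.707 × 0.1875) = 4.176 kip/in → adequate.

f_max ≈ 2.4 kip/in; adequate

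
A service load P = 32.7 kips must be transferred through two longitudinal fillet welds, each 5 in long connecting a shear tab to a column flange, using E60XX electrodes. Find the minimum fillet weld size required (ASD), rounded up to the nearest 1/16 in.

w = 5/16 in

E60XX → F_EXX = 60 ksi.
Total weld length L = 10 in.
Required throat t_e = P × Ω / (0.6 F_EXX × L) = 32.7 × 2.0 / (0.6 × 60 × 10) = 0.1817 in.
Required leg w = t_e / 0.707 = 0.257 in → use 5/16 in.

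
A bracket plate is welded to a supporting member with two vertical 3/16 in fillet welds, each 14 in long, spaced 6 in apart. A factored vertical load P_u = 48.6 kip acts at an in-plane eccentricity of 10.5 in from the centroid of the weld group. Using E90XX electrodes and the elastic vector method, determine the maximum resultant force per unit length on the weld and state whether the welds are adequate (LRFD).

f_max ≈ 6.37 kip/in; NOT adequate

E90XX → F_EXX = 90 ksi.
Total weld length L_w = 28 in. Treat welds as unit-width lines.
Polar moment about centroid: J = 2[d³/12 + d(b/2)²] = 2[14³/12 + 14×3²] = 709.3 in³.
Direct shear f_v = P/L_w = 48.6 / 28 = 1.736 kip/in (vertical).
Torsion M = P·e = 48.6 × 10.5 = 510.3 kip·in.
Critical point at (x, y) = (3, 7) from centroid. f_tx = M·y/J = 5.036 kip/in; f_ty = M·x/J = 2.158 kip/in.
Resultant f_max = √[f_tx² + (f_v + f_ty)²] = √[5.036² + (1.736 + 2.158)²] = 6.366 kip/in.
Capacity per unit length: φr_n = 0.75 × 0.6 × 90 × (0.707 × 0.1875) = 5.369 kip/in.
6.366 > 5.369 → NOT adequate.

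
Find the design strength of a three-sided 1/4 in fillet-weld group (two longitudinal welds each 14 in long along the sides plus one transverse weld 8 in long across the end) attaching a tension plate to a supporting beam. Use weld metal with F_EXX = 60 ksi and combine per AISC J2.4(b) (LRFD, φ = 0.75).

φR_n ≈ 172 kips

t_e = 0.707 × 0.25 = 0.1767 in.
R_nwl = 0.6 × 60 × 0.1767 × 28 = 178.2 kips (longitudinal, 2 welds).
R_nwt = 0.6 × 60 × 0.1767 × 8 = 50.9 kips (transverse, base value).
(i) R_nwl + R_nwt = 229.1 kips; (ii) 0.85 R_nwl + 1.5 R_nwt = 227.8 kips.
R_n = max = 229.1 kips [governs: (i)]; φR_n = 171.8 kips.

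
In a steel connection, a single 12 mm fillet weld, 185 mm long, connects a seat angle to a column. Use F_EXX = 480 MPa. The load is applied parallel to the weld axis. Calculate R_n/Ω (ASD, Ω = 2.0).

Effective throat t_e = 0.707 × 12 = 8.484 mm.
Total length L = 185 mm; A_we = 8.484 × 185 = 1570 mm².
F_nw = 0.6 F_EXX = 0.6 × 480 = 288 MPa.
R_n = 288 × 1570 × 10⁻³ = 452 kN; R_n/Ω = 452/2.0 = 226 kN.

R_n/Ω ≈ 226 kN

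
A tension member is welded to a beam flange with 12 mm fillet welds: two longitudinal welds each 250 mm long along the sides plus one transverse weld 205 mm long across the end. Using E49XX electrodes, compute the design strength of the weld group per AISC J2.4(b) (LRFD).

E49XX → F_EXX = 490 MPa.
t_e = 0.707 × 12 = 8.484 mm.
R_nwl = 0.6 × 490 × 8.484 × 500 × 10⁻³ = 1247 kN (longitudinal, 2 welds).
R_nwt = 0.6 × 490 × 8.484 × 205 × 10⁻³ = 511.3 kN (transverse, base value).
(i) R_nwl + R_nwt = 1758 kN; (ii) 0.85 R_nwl + 1.5 R_nwt = 1827 kN.
R_n = max = 1827 kN [governs: (ii)]; φR_n = 1370 kN.

φR_n ≈ 1370 kN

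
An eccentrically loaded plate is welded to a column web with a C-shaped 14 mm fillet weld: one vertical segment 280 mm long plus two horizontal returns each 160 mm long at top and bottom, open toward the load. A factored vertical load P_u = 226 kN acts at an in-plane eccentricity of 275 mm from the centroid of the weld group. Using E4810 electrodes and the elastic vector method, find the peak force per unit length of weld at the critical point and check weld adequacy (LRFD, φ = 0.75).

f_max ≈ 1440 N/mm; adequate

E48XX → F_EXX = 480 MPa.
Total weld length L_w = 600 mm. Treat welds as unit-width lines.
Centroid: x̄ = 2×160×80 / 600 = 42.67 mm from the vertical weld.
Polar moment about centroid: J = I_x + I_y = [280³/12 + 2×160×140²] + [280×42.67² + 2(160³/12 + 160×37.33²)] = 9740000 mm³.
Direct shear f_v = P/L_w = 226×10³ / 600 = 376.7 N/mm (vertical).
Torsion M = P·e = 226×10³ × 275 = 62150000 N·mm.
Critical point at (x, y) = (117.3, 140) from centroid. f_tx = M·y/J = 893.4 N/mm; f_ty = M·x/J = 748.7 N/mm.
Resultant f_max = √[f_tx² + (f_v + f_ty)²] = √[893.4² + (376.7 + 748.7)²] = 1437 N/mm.
Capacity per unit length: φr_n = 0.75 × 0.6 × 480 × (0.707 × 14) = 2138 N/mm.
1437 ≤ 2138 → adequate.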